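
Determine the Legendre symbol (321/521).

321 ≡ 1 (mod 4), so quadratic reciprocity gives (321/521) = (521/321). Reduce: 521 ≡ 200 (mod 321). Now have (200/321).
Factor out 2: 200 = 2^3·25. Since 321 ≡ 1 (mod 8), (2/321) = +1, and (2/321)^3 = +1. Now have (25/321).
25 ≡ 1 (mod 4), so quadratic reciprocity gives (25/321) = (321/25). Reduce: 321 ≡ 21 (mod 25). Now have (21/25).
21 ≡ 1 (mod 4), so quadratic reciprocity gives (21/25) = (25/21). Reduce: 25 ≡ 4 (mod 21). Now have (4/21).
Factor out 2: 4 = 2^2. Since 21 ≡ 5 (mod 8), (2/21) = -1, and (2/21)^2 = +1. Now have (1/21).
(1/21) = 1. Collecting the sign factors: 1.

1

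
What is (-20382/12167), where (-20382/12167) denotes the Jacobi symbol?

Reduce the numerator: -20382 ≡ 3952 (mod 12167), so (-20382/12167) = (3952/12167).
Factor out 2: 3952 = 2^4·247. Since 12167 ≡ 7 (mod 8), (2/12167) = +1, and (2/12167)^4 = +1. Now have (247/12167).
Both 247 ≡ 3 and 12167 ≡ 3 (mod 4), so reciprocity gives (247/12167) = -(12167/247). Reduce: 12167 ≡ 64 (mod 247). Now have -(64/247).
Factor out 2: 64 = 2^6. Since 247 ≡ 7 (mod 8), (2/247) = +1, and (2/247)^6 = +1. Now have -(1/247).
(1/247) = 1. Collecting the sign factors: -1.

-1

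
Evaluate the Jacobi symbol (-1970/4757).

1

Reduce the numerator: -1970 ≡ 2787 (mod 4757), so (-1970/4757) = (2787/4757).
4757 ≡ 1 (mod 4), so quadratic reciprocity gives (2787/4757) = (4757/2787). Reduce: 4757 ≡ 1970 (mod 2787). Now have (1970/2787).
Factor out 2: 1970 = 2·985. Since 2787 ≡ 3 (mod 8), (2/2787) = -1. Now have -(985/2787).
985 ≡ 1 (mod 4), so quadratic reciprocity gives (985/2787) = (2787/985). Reduce: 2787 ≡ 817 (mod 985). Now have -(817/985).
817 ≡ 1 (mod 4), so quadratic reciprocity gives (817/985) = (985/817). Reduce: 985 ≡ 168 (mod 817). Now have -(168/817).
Factor out 2: 168 = 2^3·21. Since 817 ≡ 1 (mod 8), (2/817) = +1, and (2/817)^3 = +1. Now have -(21/817).
21 ≡ 1 (mod 4), so quadratic reciprocity gives (21/817) = (817/21). Reduce: 817 ≡ 19 (mod 21). Now have -(19/21).
21 ≡ 1 (mod 4), so quadratic reciprocity gives (19/21) = (21/19). Reduce: 21 ≡ 2 (mod 19). Now have -(2/19).
Factor out 2: 2 = 2. Since 19 ≡ 3 (mod 8), (2/19) = -1. Now have (1/19).
(1/19) = 1. Collecting the sign factors: 1.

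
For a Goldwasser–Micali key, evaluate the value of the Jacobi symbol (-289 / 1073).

1

(-289 / 1073)
  = (289 / 1073)    [1073 ≡ 1 mod 4 ⇒ (-1 / 1073) = +1]
  = (1073 / 289)    [QR: 289 ≡ 1 mod 4, sign kept]
  = (206 / 289)    [1073 ≡ 206 mod 289]
  = (103 / 289)    [289 ≡ 1 mod 8 ⇒ (2 / 289) = +1]
  = (289 / 103)    [QR: 289 ≡ 1 mod 4, sign kept]
  = (83 / 103)    [289 ≡ 83 mod 103]
  = -(103 / 83)    [QR: both ≡ 3 mod 4, sign flips]
  = -(20 / 83)    [103 ≡ 20 mod 83]
  = -(5 / 83)    [83 ≡ 3 mod 8 ⇒ (2 / 83)^2 = +1]
  = -(83 / 5)    [QR: 5 ≡ 1 mod 4, sign kept]
  = -(3 / 5)    [83 ≡ 3 mod 5]
  = -(5 / 3)    [QR: 5 ≡ 1 mod 4, sign kept]
  = -(2 / 3)    [5 ≡ 2 mod 3]
  = (1 / 3)    [3 ≡ 3 mod 8 ⇒ (2 / 3) = -1]
  = 1    [(1 / 3) = 1]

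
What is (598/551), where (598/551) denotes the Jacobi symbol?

-1

Reduce the numerator: 598 ≡ 47 (mod 551), so (598/551) = (47/551).
Both 47 ≡ 3 and 551 ≡ 3 (mod 4), so reciprocity gives (47/551) = -(551/47). Reduce: 551 ≡ 34 (mod 47). Now have -(34/47).
Factor out 2: 34 = 2·17. Since 47 ≡ 7 (mod 8), (2/47) = +1. Now have -(17/47).
17 ≡ 1 (mod 4), so quadratic reciprocity gives (17/47) = (47/17). Reduce: 47 ≡ 13 (mod 17). Now have -(13/17).
13 ≡ 1 (mod 4), so quadratic reciprocity gives (13/17) = (17/13). Reduce: 17 ≡ 4 (mod 13). Now have -(4/13).
Factor out 2: 4 = 2^2. Since 13 ≡ 5 (mod 8), (2/13) = -1, and (2/13)^2 = +1. Now have -(1/13).
(1/13) = 1. Collecting the sign factors: -1.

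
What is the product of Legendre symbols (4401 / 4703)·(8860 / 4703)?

-1

By multiplicativity, (4401·8860 / 4703) = (4401 / 4703)·(8860 / 4703).
First factor (4401 / 4703):
(4401 / 4703)
  = (4703 / 4401)    [QR: 4401 ≡ 1 mod 4, sign kept]
  = (302 / 4401)    [4703 ≡ 302 mod 4401]
  = (151 / 4401)    [4401 ≡ 1 mod 8 ⇒ (2 / 4401) = +1]
  = (4401 / 151)    [QR: 4401 ≡ 1 mod 4, sign kept]
  = (22 / 151)    [4401 ≡ 22 mod 151]
  = (11 / 151)    [151 ≡ 7 mod 8 ⇒ (2 / 151) = +1]
  = -(151 / 11)    [QR: both ≡ 3 mod 4, sign flips]
  = -(8 / 11)    [151 ≡ 8 mod 11]
  = (1 / 11)    [11 ≡ 3 mod 8 ⇒ (2 / 11)^3 = -1]
  = 1    [(1 / 11) = 1]
Second factor (8860 / 4703):
(8860 / 4703)
  = (4157 / 4703)    [8860 ≡ 4157 mod 4703]
  = (4703 / 4157)    [QR: 4157 ≡ 1 mod 4, sign kept]
  = (546 / 4157)    [4703 ≡ 546 mod 4157]
  = -(273 / 4157)    [4157 ≡ 5 mod 8 ⇒ (2 / 4157) = -1]
  = -(4157 / 273)    [QR: 273 ≡ 1 mod 4, sign kept]
  = -(62 / 273)    [4157 ≡ 62 mod 273]
  = -(31 / 273)    [273 ≡ 1 mod 8 ⇒ (2 / 273) = +1]
  = -(273 / 31)    [QR: 273 ≡ 1 mod 4, sign kept]
  = -(25 / 31)    [273 ≡ 25 mod 31]
  = -(31 / 25)    [QR: 25 ≡ 1 mod 4, sign kept]
  = -(6 / 25)    [31 ≡ 6 mod 25]
  = -(3 / 25)    [25 ≡ 1 mod 8 ⇒ (2 / 25) = +1]
  = -(25 / 3)    [QR: 25 ≡ 1 mod 4, sign kept]
  = -(1 / 3)    [25 ≡ 1 mod 3]
  = -1    [(1 / 3) = 1]
Product: (1)·(-1) = -1.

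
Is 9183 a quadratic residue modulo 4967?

yes

(9183/4967)
  = (4216/4967)    [9183 ≡ 4216 mod 4967]
  = (527/4967)    [4967 ≡ 7 mod 8 ⇒ (2/4967)^3 = +1]
  = -(4967/527)    [QR: both ≡ 3 mod 4, sign flips]
  = -(224/527)    [4967 ≡ 224 mod 527]
  = -(7/527)    [527 ≡ 7 mod 8 ⇒ (2/527)^5 = +1]
  = (527/7)    [QR: both ≡ 3 mod 4, sign flips]
  = (2/7)    [527 ≡ 2 mod 7]
  = (1/7)    [7 ≡ 7 mod 8 ⇒ (2/7) = +1]
  = 1    [(1/7) = 1]
(9183/4967) = 1, and 4967 is prime, so 9183 is a quadratic residue mod 4967.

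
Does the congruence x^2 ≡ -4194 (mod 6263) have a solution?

no

(-4194|6263)
  = (2069|6263)    [-4194 ≡ 2069 mod 6263]
  = (6263|2069)    [QR: 2069 ≡ 1 mod 4, sign kept]
  = (56|2069)    [6263 ≡ 56 mod 2069]
  = -(7|2069)    [2069 ≡ 5 mod 8 ⇒ (2|2069)^3 = -1]
  = -(2069|7)    [QR: 2069 ≡ 1 mod 4, sign kept]
  = -(4|7)    [2069 ≡ 4 mod 7]
  = -(1|7)    [7 ≡ 7 mod 8 ⇒ (2|7)^2 = +1]
  = -1    [(1|7) = 1]
The Legendre symbol is -1, so x^2 ≡ -4194 (mod 6263) has no solution.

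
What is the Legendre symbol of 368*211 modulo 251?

1

By multiplicativity, (368·211 / 251) = (368 / 251)·(211 / 251).
First factor (368 / 251):
Reduce the numerator: 368 ≡ 117 (mod 251), so (368 / 251) = (117 / 251).
117 ≡ 1 (mod 4), so quadratic reciprocity gives (117 / 251) = (251 / 117). Reduce: 251 ≡ 17 (mod 117). Now have (17 / 117).
17 ≡ 1 (mod 4), so quadratic reciprocity gives (17 / 117) = (117 / 17). Reduce: 117 ≡ 15 (mod 17). Now have (15 / 17).
17 ≡ 1 (mod 4), so quadratic reciprocity gives (15 / 17) = (17 / 15). Reduce: 17 ≡ 2 (mod 15). Now have (2 / 15).
Factor out 2: 2 = 2. Since 15 ≡ 7 (mod 8), (2 / 15) = +1. Now have (1 / 15).
(1 / 15) = 1. Collecting the sign factors: 1.
Second factor (211 / 251):
Both 211 ≡ 3 and 251 ≡ 3 (mod 4), so reciprocity gives (211 / 251) = -(251 / 211). Reduce: 251 ≡ 40 (mod 211). Now have -(40 / 211).
Factor out 2: 40 = 2^3·5. Since 211 ≡ 3 (mod 8), (2 / 211) = -1, and (2 / 211)^3 = -1. Now have (5 / 211).
5 ≡ 1 (mod 4), so quadratic reciprocity gives (5 / 211) = (211 / 5). Reduce: 211 ≡ 1 (mod 5). Now have (1 / 5).
(1 / 5) = 1. Collecting the sign factors: 1.
Product: (1)·(1) = 1.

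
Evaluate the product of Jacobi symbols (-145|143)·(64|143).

-1

By multiplicativity, (-145·64|143) = (-145|143)·(64|143).
First factor (-145|143):
(-145|143)
  = (141|143)    [-145 ≡ 141 mod 143]
  = (143|141)    [QR: 141 ≡ 1 mod 4, sign kept]
  = (2|141)    [143 ≡ 2 mod 141]
  = -(1|141)    [141 ≡ 5 mod 8 ⇒ (2|141) = -1]
  = -1    [(1|141) = 1]
Second factor (64|143):
(64|143)
  = (1|143)    [143 ≡ 7 mod 8 ⇒ (2|143)^6 = +1]
  = 1    [(1|143) = 1]
Product: (-1)·(1) = -1.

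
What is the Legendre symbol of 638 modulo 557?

(638 / 557)
  = (81 / 557)    [638 ≡ 81 mod 557]
  = (557 / 81)    [QR: 81 ≡ 1 mod 4, sign kept]
  = (71 / 81)    [557 ≡ 71 mod 81]
  = (81 / 71)    [QR: 81 ≡ 1 mod 4, sign kept]
  = (10 / 71)    [81 ≡ 10 mod 71]
  = (5 / 71)    [71 ≡ 7 mod 8 ⇒ (2 / 71) = +1]
  = (71 / 5)    [QR: 5 ≡ 1 mod 4, sign kept]
  = (1 / 5)    [71 ≡ 1 mod 5]
  = 1    [(1 / 5) = 1]

1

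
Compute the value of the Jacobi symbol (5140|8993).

(5140|8993)
  = (1285|8993)    [8993 ≡ 1 mod 8 ⇒ (2|8993)^2 = +1]
  = (8993|1285)    [QR: 1285 ≡ 1 mod 4, sign kept]
  = (1283|1285)    [8993 ≡ 1283 mod 1285]
  = (1285|1283)    [QR: 1285 ≡ 1 mod 4, sign kept]
  = (2|1283)    [1285 ≡ 2 mod 1283]
  = -(1|1283)    [1283 ≡ 3 mod 8 ⇒ (2|1283) = -1]
  = -1    [(1|1283) = 1]

-1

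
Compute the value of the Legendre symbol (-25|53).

1

Reduce the numerator: -25 ≡ 28 (mod 53), so (-25|53) = (28|53).
Factor out 2: 28 = 2^2·7. Since 53 ≡ 5 (mod 8), (2|53) = -1, and (2|53)^2 = +1. Now have (7|53).
53 ≡ 1 (mod 4), so quadratic reciprocity gives (7|53) = (53|7). Reduce: 53 ≡ 4 (mod 7). Now have (4|7).
Factor out 2: 4 = 2^2. Since 7 ≡ 7 (mod 8), (2|7) = +1, and (2|7)^2 = +1. Now have (1|7).
(1|7) = 1. Collecting the sign factors: 1.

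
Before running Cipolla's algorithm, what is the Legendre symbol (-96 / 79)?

(-96 / 79)
  = -(96 / 79)    [79 ≡ 3 mod 4 ⇒ (-1 / 79) = -1]
  = -(17 / 79)    [96 ≡ 17 mod 79]
  = -(79 / 17)    [QR: 17 ≡ 1 mod 4, sign kept]
  = -(11 / 17)    [79 ≡ 11 mod 17]
  = -(17 / 11)    [QR: 17 ≡ 1 mod 4, sign kept]
  = -(6 / 11)    [17 ≡ 6 mod 11]
  = (3 / 11)    [11 ≡ 3 mod 8 ⇒ (2 / 11) = -1]
  = -(11 / 3)    [QR: both ≡ 3 mod 4, sign flips]
  = -(2 / 3)    [11 ≡ 2 mod 3]
  = (1 / 3)    [3 ≡ 3 mod 8 ⇒ (2 / 3) = -1]
  = 1    [(1 / 3) = 1]

1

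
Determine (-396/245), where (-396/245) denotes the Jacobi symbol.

1

(-396/245)
  = (94/245)    [-396 ≡ 94 mod 245]
  = -(47/245)    [245 ≡ 5 mod 8 ⇒ (2/245) = -1]
  = -(245/47)    [QR: 245 ≡ 1 mod 4, sign kept]
  = -(10/47)    [245 ≡ 10 mod 47]
  = -(5/47)    [47 ≡ 7 mod 8 ⇒ (2/47) = +1]
  = -(47/5)    [QR: 5 ≡ 1 mod 4, sign kept]
  = -(2/5)    [47 ≡ 2 mod 5]
  = (1/5)    [5 ≡ 5 mod 8 ⇒ (2/5) = -1]
  = 1    [(1/5) = 1]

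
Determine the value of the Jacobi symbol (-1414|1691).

Reduce the numerator: -1414 ≡ 277 (mod 1691), so (-1414|1691) = (277|1691).
277 ≡ 1 (mod 4), so quadratic reciprocity gives (277|1691) = (1691|277). Reduce: 1691 ≡ 29 (mod 277). Now have (29|277).
29 ≡ 1 (mod 4), so quadratic reciprocity gives (29|277) = (277|29). Reduce: 277 ≡ 16 (mod 29). Now have (16|29).
Factor out 2: 16 = 2^4. Since 29 ≡ 5 (mod 8), (2|29) = -1, and (2|29)^4 = +1. Now have (1|29).
(1|29) = 1. Collecting the sign factors: 1.

1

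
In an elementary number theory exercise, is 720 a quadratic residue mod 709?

yes

(720/709)
  = (11/709)    [720 ≡ 11 mod 709]
  = (709/11)    [QR: 709 ≡ 1 mod 4, sign kept]
  = (5/11)    [709 ≡ 5 mod 11]
  = (11/5)    [QR: 5 ≡ 1 mod 4, sign kept]
  = (1/5)    [11 ≡ 1 mod 5]
  = 1    [(1/5) = 1]
(720/709) = 1, and 709 is prime, so 720 is a quadratic residue mod 709.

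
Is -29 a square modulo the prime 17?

no

Reduce the numerator: -29 ≡ 5 (mod 17), so (-29/17) = (5/17).
5 ≡ 1 (mod 4), so quadratic reciprocity gives (5/17) = (17/5). Reduce: 17 ≡ 2 (mod 5). Now have (2/5).
Factor out 2: 2 = 2. Since 5 ≡ 5 (mod 8), (2/5) = -1. Now have -(1/5).
(1/5) = 1. Collecting the sign factors: -1.
The Legendre symbol is -1, so x^2 ≡ -29 (mod 17) has no solution.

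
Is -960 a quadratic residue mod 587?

yes

Pull out -1: (-960|587) = (-1|587)·(960|587). Since 587 ≡ 3 (mod 4), (-1|587) = -1. Now have -(960|587).
Reduce the numerator: 960 ≡ 373 (mod 587), so (960|587) = (373|587).
373 ≡ 1 (mod 4), so quadratic reciprocity gives (373|587) = (587|373). Reduce: 587 ≡ 214 (mod 373). Now have -(214|373).
Factor out 2: 214 = 2·107. Since 373 ≡ 5 (mod 8), (2|373) = -1. Now have (107|373).
373 ≡ 1 (mod 4), so quadratic reciprocity gives (107|373) = (373|107). Reduce: 373 ≡ 52 (mod 107). Now have (52|107).
Factor out 2: 52 = 2^2·13. Since 107 ≡ 3 (mod 8), (2|107) = -1, and (2|107)^2 = +1. Now have (13|107).
13 ≡ 1 (mod 4), so quadratic reciprocity gives (13|107) = (107|13). Reduce: 107 ≡ 3 (mod 13). Now have (3|13).
13 ≡ 1 (mod 4), so quadratic reciprocity gives (3|13) = (13|3). Reduce: 13 ≡ 1 (mod 3). Now have (1|3).
(1|3) = 1. Collecting the sign factors: 1.
The Legendre symbol is 1, so x^2 ≡ -960 (mod 587) has solution.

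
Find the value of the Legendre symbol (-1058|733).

-1

Pull out -1: (-1058|733) = (-1|733)·(1058|733). Since 733 ≡ 1 (mod 4), (-1|733) = +1. Now have (1058|733).
Reduce the numerator: 1058 ≡ 325 (mod 733), so (1058|733) = (325|733).
325 ≡ 1 (mod 4), so quadratic reciprocity gives (325|733) = (733|325). Reduce: 733 ≡ 83 (mod 325). Now have (83|325).
325 ≡ 1 (mod 4), so quadratic reciprocity gives (83|325) = (325|83). Reduce: 325 ≡ 76 (mod 83). Now have (76|83).
Factor out 2: 76 = 2^2·19. Since 83 ≡ 3 (mod 8), (2|83) = -1, and (2|83)^2 = +1. Now have (19|83).
Both 19 ≡ 3 and 83 ≡ 3 (mod 4), so reciprocity gives (19|83) = -(83|19). Reduce: 83 ≡ 7 (mod 19). Now have -(7|19).
Both 7 ≡ 3 and 19 ≡ 3 (mod 4), so reciprocity gives (7|19) = -(19|7). Reduce: 19 ≡ 5 (mod 7). Now have (5|7).
5 ≡ 1 (mod 4), so quadratic reciprocity gives (5|7) = (7|5). Reduce: 7 ≡ 2 (mod 5). Now have (2|5).
Factor out 2: 2 = 2. Since 5 ≡ 5 (mod 8), (2|5) = -1. Now have -(1|5).
(1|5) = 1. Collecting the sign factors: -1.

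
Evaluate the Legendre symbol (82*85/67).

By multiplicativity, (82·85/67) = (82/67)·(85/67).
First factor (82/67):
(82/67)
  = (15/67)    [82 ≡ 15 mod 67]
  = -(67/15)    [QR: both ≡ 3 mod 4, sign flips]
  = -(7/15)    [67 ≡ 7 mod 15]
  = (15/7)    [QR: both ≡ 3 mod 4, sign flips]
  = (1/7)    [15 ≡ 1 mod 7]
  = 1    [(1/7) = 1]
Second factor (85/67):
(85/67)
  = (18/67)    [85 ≡ 18 mod 67]
  = -(9/67)    [67 ≡ 3 mod 8 ⇒ (2/67) = -1]
  = -(67/9)    [QR: 9 ≡ 1 mod 4, sign kept]
  = -(4/9)    [67 ≡ 4 mod 9]
  = -(1/9)    [9 ≡ 1 mod 8 ⇒ (2/9)^2 = +1]
  = -1    [(1/9) = 1]
Product: (1)·(-1) = -1.

-1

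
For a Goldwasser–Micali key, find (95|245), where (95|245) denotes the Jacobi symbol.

0

245 ≡ 1 (mod 4), so quadratic reciprocity gives (95|245) = (245|95). Reduce: 245 ≡ 55 (mod 95). Now have (55|95).
Both 55 ≡ 3 and 95 ≡ 3 (mod 4), so reciprocity gives (55|95) = -(95|55). Reduce: 95 ≡ 40 (mod 55). Now have -(40|55).
Factor out 2: 40 = 2^3·5. Since 55 ≡ 7 (mod 8), (2|55) = +1, and (2|55)^3 = +1. Now have -(5|55).
5 ≡ 1 (mod 4), so quadratic reciprocity gives (5|55) = (55|5). Reduce: 55 ≡ 0 (mod 5). Now have -(0|5).
The numerator is now 0 with denominator 5 > 1: the symbol is 0.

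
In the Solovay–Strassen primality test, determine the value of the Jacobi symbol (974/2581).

Factor out 2: 974 = 2·487. Since 2581 ≡ 5 (mod 8), (2/2581) = -1. Now have -(487/2581).
2581 ≡ 1 (mod 4), so quadratic reciprocity gives (487/2581) = (2581/487). Reduce: 2581 ≡ 146 (mod 487). Now have -(146/487).
Factor out 2: 146 = 2·73. Since 487 ≡ 7 (mod 8), (2/487) = +1. Now have -(73/487).
73 ≡ 1 (mod 4), so quadratic reciprocity gives (73/487) = (487/73). Reduce: 487 ≡ 49 (mod 73). Now have -(49/73).
49 ≡ 1 (mod 4), so quadratic reciprocity gives (49/73) = (73/49). Reduce: 73 ≡ 24 (mod 49). Now have -(24/49).
Factor out 2: 24 = 2^3·3. Since 49 ≡ 1 (mod 8), (2/49) = +1, and (2/49)^3 = +1. Now have -(3/49).
49 ≡ 1 (mod 4), so quadratic reciprocity gives (3/49) = (49/3). Reduce: 49 ≡ 1 (mod 3). Now have -(1/3).
(1/3) = 1. Collecting the sign factors: -1.

-1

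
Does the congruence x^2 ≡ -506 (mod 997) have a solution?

yes

Pull out -1: (-506/997) = (-1/997)·(506/997). Since 997 ≡ 1 (mod 4), (-1/997) = +1. Now have (506/997).
Factor out 2: 506 = 2·253. Since 997 ≡ 5 (mod 8), (2/997) = -1. Now have -(253/997).
253 ≡ 1 (mod 4), so quadratic reciprocity gives (253/997) = (997/253). Reduce: 997 ≡ 238 (mod 253). Now have -(238/253).
Factor out 2: 238 = 2·119. Since 253 ≡ 5 (mod 8), (2/253) = -1. Now have (119/253).
253 ≡ 1 (mod 4), so quadratic reciprocity gives (119/253) = (253/119). Reduce: 253 ≡ 15 (mod 119). Now have (15/119).
Both 15 ≡ 3 and 119 ≡ 3 (mod 4), so reciprocity gives (15/119) = -(119/15). Reduce: 119 ≡ 14 (mod 15). Now have -(14/15).
Factor out 2: 14 = 2·7. Since 15 ≡ 7 (mod 8), (2/15) = +1. Now have -(7/15).
Both 7 ≡ 3 and 15 ≡ 3 (mod 4), so reciprocity gives (7/15) = -(15/7). Reduce: 15 ≡ 1 (mod 7). Now have (1/7).
(1/7) = 1. Collecting the sign factors: 1.
The Legendre symbol is 1, so x^2 ≡ -506 (mod 997) has solution.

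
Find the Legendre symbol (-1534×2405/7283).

By multiplicativity, (-1534·2405/7283) = (-1534/7283)·(2405/7283).
First factor (-1534/7283):
(-1534/7283)
  = (5749/7283)    [-1534 ≡ 5749 mod 7283]
  = (7283/5749)    [QR: 5749 ≡ 1 mod 4, sign kept]
  = (1534/5749)    [7283 ≡ 1534 mod 5749]
  = -(767/5749)    [5749 ≡ 5 mod 8 ⇒ (2/5749) = -1]
  = -(5749/767)    [QR: 5749 ≡ 1 mod 4, sign kept]
  = -(380/767)    [5749 ≡ 380 mod 767]
  = -(95/767)    [767 ≡ 7 mod 8 ⇒ (2/767)^2 = +1]
  = (767/95)    [QR: both ≡ 3 mod 4, sign flips]
  = (7/95)    [767 ≡ 7 mod 95]
  = -(95/7)    [QR: both ≡ 3 mod 4, sign flips]
  = -(4/7)    [95 ≡ 4 mod 7]
  = -(1/7)    [7 ≡ 7 mod 8 ⇒ (2/7)^2 = +1]
  = -1    [(1/7) = 1]
Second factor (2405/7283):
(2405/7283)
  = (7283/2405)    [QR: 2405 ≡ 1 mod 4, sign kept]
  = (68/2405)    [7283 ≡ 68 mod 2405]
  = (17/2405)    [2405 ≡ 5 mod 8 ⇒ (2/2405)^2 = +1]
  = (2405/17)    [QR: 17 ≡ 1 mod 4, sign kept]
  = (8/17)    [2405 ≡ 8 mod 17]
  = (1/17)    [17 ≡ 1 mod 8 ⇒ (2/17)^3 = +1]
  = 1    [(1/17) = 1]
Product: (-1)·(1) = -1.

-1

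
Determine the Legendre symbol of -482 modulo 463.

Pull out -1: (-482/463) = (-1/463)·(482/463). Since 463 ≡ 3 (mod 4), (-1/463) = -1. Now have -(482/463).
Reduce the numerator: 482 ≡ 19 (mod 463), so (482/463) = (19/463).
Both 19 ≡ 3 and 463 ≡ 3 (mod 4), so reciprocity gives (19/463) = -(463/19). Reduce: 463 ≡ 7 (mod 19). Now have (7/19).
Both 7 ≡ 3 and 19 ≡ 3 (mod 4), so reciprocity gives (7/19) = -(19/7). Reduce: 19 ≡ 5 (mod 7). Now have -(5/7).
5 ≡ 1 (mod 4), so quadratic reciprocity gives (5/7) = (7/5). Reduce: 7 ≡ 2 (mod 5). Now have -(2/5).
Factor out 2: 2 = 2. Since 5 ≡ 5 (mod 8), (2/5) = -1. Now have (1/5).
(1/5) = 1. Collecting the sign factors: 1.

1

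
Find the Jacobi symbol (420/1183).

(420/1183)
  = (105/1183)    [1183 ≡ 7 mod 8 ⇒ (2/1183)^2 = +1]
  = (1183/105)    [QR: 105 ≡ 1 mod 4, sign kept]
  = (28/105)    [1183 ≡ 28 mod 105]
  = (7/105)    [105 ≡ 1 mod 8 ⇒ (2/105)^2 = +1]
  = (105/7)    [QR: 105 ≡ 1 mod 4, sign kept]
  = (0/7)    [105 ≡ 0 mod 7]
  = 0    [numerator 0, gcd > 1]

0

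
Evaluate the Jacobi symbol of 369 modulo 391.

369 ≡ 1 (mod 4), so quadratic reciprocity gives (369 / 391) = (391 / 369). Reduce: 391 ≡ 22 (mod 369). Now have (22 / 369).
Factor out 2: 22 = 2·11. Since 369 ≡ 1 (mod 8), (2 / 369) = +1. Now have (11 / 369).
369 ≡ 1 (mod 4), so quadratic reciprocity gives (11 / 369) = (369 / 11). Reduce: 369 ≡ 6 (mod 11). Now have (6 / 11).
Factor out 2: 6 = 2·3. Since 11 ≡ 3 (mod 8), (2 / 11) = -1. Now have -(3 / 11).
Both 3 ≡ 3 and 11 ≡ 3 (mod 4), so reciprocity gives (3 / 11) = -(11 / 3). Reduce: 11 ≡ 2 (mod 3). Now have (2 / 3).
Factor out 2: 2 = 2. Since 3 ≡ 3 (mod 8), (2 / 3) = -1. Now have -(1 / 3).
(1 / 3) = 1. Collecting the sign factors: -1.

-1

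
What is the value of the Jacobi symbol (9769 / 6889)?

Reduce the numerator: 9769 ≡ 2880 (mod 6889), so (9769 / 6889) = (2880 / 6889).
Factor out 2: 2880 = 2^6·45. Since 6889 ≡ 1 (mod 8), (2 / 6889) = +1, and (2 / 6889)^6 = +1. Now have (45 / 6889).
45 ≡ 1 (mod 4), so quadratic reciprocity gives (45 / 6889) = (6889 / 45). Reduce: 6889 ≡ 4 (mod 45). Now have (4 / 45).
Factor out 2: 4 = 2^2. Since 45 ≡ 5 (mod 8), (2 / 45) = -1, and (2 / 45)^2 = +1. Now have (1 / 45).
(1 / 45) = 1. Collecting the sign factors: 1.

1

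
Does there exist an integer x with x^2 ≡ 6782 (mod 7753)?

no

Factor out 2: 6782 = 2·3391. Since 7753 ≡ 1 (mod 8), (2|7753) = +1. Now have (3391|7753).
7753 ≡ 1 (mod 4), so quadratic reciprocity gives (3391|7753) = (7753|3391). Reduce: 7753 ≡ 971 (mod 3391). Now have (971|3391).
Both 971 ≡ 3 and 3391 ≡ 3 (mod 4), so reciprocity gives (971|3391) = -(3391|971). Reduce: 3391 ≡ 478 (mod 971). Now have -(478|971).
Factor out 2: 478 = 2·239. Since 971 ≡ 3 (mod 8), (2|971) = -1. Now have (239|971).
Both 239 ≡ 3 and 971 ≡ 3 (mod 4), so reciprocity gives (239|971) = -(971|239). Reduce: 971 ≡ 15 (mod 239). Now have -(15|239).
Both 15 ≡ 3 and 239 ≡ 3 (mod 4), so reciprocity gives (15|239) = -(239|15). Reduce: 239 ≡ 14 (mod 15). Now have (14|15).
Factor out 2: 14 = 2·7. Since 15 ≡ 7 (mod 8), (2|15) = +1. Now have (7|15).
Both 7 ≡ 3 and 15 ≡ 3 (mod 4), so reciprocity gives (7|15) = -(15|7). Reduce: 15 ≡ 1 (mod 7). Now have -(1|7).
(1|7) = 1. Collecting the sign factors: -1.
The Legendre symbol is -1, so x^2 ≡ 6782 (mod 7753) has no solution.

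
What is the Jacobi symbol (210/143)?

-1

Reduce the numerator: 210 ≡ 67 (mod 143), so (210/143) = (67/143).
Both 67 ≡ 3 and 143 ≡ 3 (mod 4), so reciprocity gives (67/143) = -(143/67). Reduce: 143 ≡ 9 (mod 67). Now have -(9/67).
9 ≡ 1 (mod 4), so quadratic reciprocity gives (9/67) = (67/9). Reduce: 67 ≡ 4 (mod 9). Now have -(4/9).
Factor out 2: 4 = 2^2. Since 9 ≡ 1 (mod 8), (2/9) = +1, and (2/9)^2 = +1. Now have -(1/9).
(1/9) = 1. Collecting the sign factors: -1.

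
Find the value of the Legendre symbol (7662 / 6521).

Reduce the numerator: 7662 ≡ 1141 (mod 6521), so (7662 / 6521) = (1141 / 6521).
1141 ≡ 1 (mod 4), so quadratic reciprocity gives (1141 / 6521) = (6521 / 1141). Reduce: 6521 ≡ 816 (mod 1141). Now have (816 / 1141).
Factor out 2: 816 = 2^4·51. Since 1141 ≡ 5 (mod 8), (2 / 1141) = -1, and (2 / 1141)^4 = +1. Now have (51 / 1141).
1141 ≡ 1 (mod 4), so quadratic reciprocity gives (51 / 1141) = (1141 / 51). Reduce: 1141 ≡ 19 (mod 51). Now have (19 / 51).
Both 19 ≡ 3 and 51 ≡ 3 (mod 4), so reciprocity gives (19 / 51) = -(51 / 19). Reduce: 51 ≡ 13 (mod 19). Now have -(13 / 19).
13 ≡ 1 (mod 4), so quadratic reciprocity gives (13 / 19) = (19 / 13). Reduce: 19 ≡ 6 (mod 13). Now have -(6 / 13).
Factor out 2: 6 = 2·3. Since 13 ≡ 5 (mod 8), (2 / 13) = -1. Now have (3 / 13).
13 ≡ 1 (mod 4), so quadratic reciprocity gives (3 / 13) = (13 / 3). Reduce: 13 ≡ 1 (mod 3). Now have (1 / 3).
(1 / 3) = 1. Collecting the sign factors: 1.

1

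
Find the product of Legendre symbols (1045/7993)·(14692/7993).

By multiplicativity, (1045·14692/7993) = (1045/7993)·(14692/7993).
First factor (1045/7993):
(1045/7993)
  = (7993/1045)    [QR: 1045 ≡ 1 mod 4, sign kept]
  = (678/1045)    [7993 ≡ 678 mod 1045]
  = -(339/1045)    [1045 ≡ 5 mod 8 ⇒ (2/1045) = -1]
  = -(1045/339)    [QR: 1045 ≡ 1 mod 4, sign kept]
  = -(28/339)    [1045 ≡ 28 mod 339]
  = -(7/339)    [339 ≡ 3 mod 8 ⇒ (2/339)^2 = +1]
  = (339/7)    [QR: both ≡ 3 mod 4, sign flips]
  = (3/7)    [339 ≡ 3 mod 7]
  = -(7/3)    [QR: both ≡ 3 mod 4, sign flips]
  = -(1/3)    [7 ≡ 1 mod 3]
  = -1    [(1/3) = 1]
Second factor (14692/7993):
(14692/7993)
  = (6699/7993)    [14692 ≡ 6699 mod 7993]
  = (7993/6699)    [QR: 7993 ≡ 1 mod 4, sign kept]
  = (1294/6699)    [7993 ≡ 1294 mod 6699]
  = -(647/6699)    [6699 ≡ 3 mod 8 ⇒ (2/6699) = -1]
  = (6699/647)    [QR: both ≡ 3 mod 4, sign flips]
  = (229/647)    [6699 ≡ 229 mod 647]
  = (647/229)    [QR: 229 ≡ 1 mod 4, sign kept]
  = (189/229)    [647 ≡ 189 mod 229]
  = (229/189)    [QR: 189 ≡ 1 mod 4, sign kept]
  = (40/189)    [229 ≡ 40 mod 189]
  = -(5/189)    [189 ≡ 5 mod 8 ⇒ (2/189)^3 = -1]
  = -(189/5)    [QR: 5 ≡ 1 mod 4, sign kept]
  = -(4/5)    [189 ≡ 4 mod 5]
  = -(1/5)    [5 ≡ 5 mod 8 ⇒ (2/5)^2 = +1]
  = -1    [(1/5) = 1]
Product: (-1)·(-1) = 1.

1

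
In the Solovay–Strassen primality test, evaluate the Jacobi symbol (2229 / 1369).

Reduce the numerator: 2229 ≡ 860 (mod 1369), so (2229 / 1369) = (860 / 1369).
Factor out 2: 860 = 2^2·215. Since 1369 ≡ 1 (mod 8), (2 / 1369) = +1, and (2 / 1369)^2 = +1. Now have (215 / 1369).
1369 ≡ 1 (mod 4), so quadratic reciprocity gives (215 / 1369) = (1369 / 215). Reduce: 1369 ≡ 79 (mod 215). Now have (79 / 215).
Both 79 ≡ 3 and 215 ≡ 3 (mod 4), so reciprocity gives (79 / 215) = -(215 / 79). Reduce: 215 ≡ 57 (mod 79). Now have -(57 / 79).
57 ≡ 1 (mod 4), so quadratic reciprocity gives (57 / 79) = (79 / 57). Reduce: 79 ≡ 22 (mod 57). Now have -(22 / 57).
Factor out 2: 22 = 2·11. Since 57 ≡ 1 (mod 8), (2 / 57) = +1. Now have -(11 / 57).
57 ≡ 1 (mod 4), so quadratic reciprocity gives (11 / 57) = (57 / 11). Reduce: 57 ≡ 2 (mod 11). Now have -(2 / 11).
Factor out 2: 2 = 2. Since 11 ≡ 3 (mod 8), (2 / 11) = -1. Now have (1 / 11).
(1 / 11) = 1. Collecting the sign factors: 1.

1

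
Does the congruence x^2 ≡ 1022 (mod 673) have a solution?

yes

Reduce the numerator: 1022 ≡ 349 (mod 673), so (1022/673) = (349/673).
349 ≡ 1 (mod 4), so quadratic reciprocity gives (349/673) = (673/349). Reduce: 673 ≡ 324 (mod 349). Now have (324/349).
Factor out 2: 324 = 2^2·81. Since 349 ≡ 5 (mod 8), (2/349) = -1, and (2/349)^2 = +1. Now have (81/349).
81 ≡ 1 (mod 4), so quadratic reciprocity gives (81/349) = (349/81). Reduce: 349 ≡ 25 (mod 81). Now have (25/81).
25 ≡ 1 (mod 4), so quadratic reciprocity gives (25/81) = (81/25). Reduce: 81 ≡ 6 (mod 25). Now have (6/25).
Factor out 2: 6 = 2·3. Since 25 ≡ 1 (mod 8), (2/25) = +1. Now have (3/25).
25 ≡ 1 (mod 4), so quadratic reciprocity gives (3/25) = (25/3). Reduce: 25 ≡ 1 (mod 3). Now have (1/3).
(1/3) = 1. Collecting the sign factors: 1.
The Legendre symbol is 1, so x^2 ≡ 1022 (mod 673) has solution.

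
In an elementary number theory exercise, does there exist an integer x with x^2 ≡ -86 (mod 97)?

yes

(-86|97)
  = (11|97)    [-86 ≡ 11 mod 97]
  = (97|11)    [QR: 97 ≡ 1 mod 4, sign kept]
  = (9|11)    [97 ≡ 9 mod 11]
  = (11|9)    [QR: 9 ≡ 1 mod 4, sign kept]
  = (2|9)    [11 ≡ 2 mod 9]
  = (1|9)    [9 ≡ 1 mod 8 ⇒ (2|9) = +1]
  = 1    [(1|9) = 1]
The Legendre symbol is 1, so x^2 ≡ -86 (mod 97) has solution.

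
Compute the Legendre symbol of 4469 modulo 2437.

-1

(4469/2437)
  = (2032/2437)    [4469 ≡ 2032 mod 2437]
  = (127/2437)    [2437 ≡ 5 mod 8 ⇒ (2/2437)^4 = +1]
  = (2437/127)    [QR: 2437 ≡ 1 mod 4, sign kept]
  = (24/127)    [2437 ≡ 24 mod 127]
  = (3/127)    [127 ≡ 7 mod 8 ⇒ (2/127)^3 = +1]
  = -(127/3)    [QR: both ≡ 3 mod 4, sign flips]
  = -(1/3)    [127 ≡ 1 mod 3]
  = -1    [(1/3) = 1]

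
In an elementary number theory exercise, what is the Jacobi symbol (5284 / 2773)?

Reduce the numerator: 5284 ≡ 2511 (mod 2773), so (5284 / 2773) = (2511 / 2773).
2773 ≡ 1 (mod 4), so quadratic reciprocity gives (2511 / 2773) = (2773 / 2511). Reduce: 2773 ≡ 262 (mod 2511). Now have (262 / 2511).
Factor out 2: 262 = 2·131. Since 2511 ≡ 7 (mod 8), (2 / 2511) = +1. Now have (131 / 2511).
Both 131 ≡ 3 and 2511 ≡ 3 (mod 4), so reciprocity gives (131 / 2511) = -(2511 / 131). Reduce: 2511 ≡ 22 (mod 131). Now have -(22 / 131).
Factor out 2: 22 = 2·11. Since 131 ≡ 3 (mod 8), (2 / 131) = -1. Now have (11 / 131).
Both 11 ≡ 3 and 131 ≡ 3 (mod 4), so reciprocity gives (11 / 131) = -(131 / 11). Reduce: 131 ≡ 10 (mod 11). Now have -(10 / 11).
Factor out 2: 10 = 2·5. Since 11 ≡ 3 (mod 8), (2 / 11) = -1. Now have (5 / 11).
5 ≡ 1 (mod 4), so quadratic reciprocity gives (5 / 11) = (11 / 5). Reduce: 11 ≡ 1 (mod 5). Now have (1 / 5).
(1 / 5) = 1. Collecting the sign factors: 1.

1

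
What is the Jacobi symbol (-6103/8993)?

0

(-6103/8993)
  = (6103/8993)    [8993 ≡ 1 mod 4 ⇒ (-1/8993) = +1]
  = (8993/6103)    [QR: 8993 ≡ 1 mod 4, sign kept]
  = (2890/6103)    [8993 ≡ 2890 mod 6103]
  = (1445/6103)    [6103 ≡ 7 mod 8 ⇒ (2/6103) = +1]
  = (6103/1445)    [QR: 1445 ≡ 1 mod 4, sign kept]
  = (323/1445)    [6103 ≡ 323 mod 1445]
  = (1445/323)    [QR: 1445 ≡ 1 mod 4, sign kept]
  = (153/323)    [1445 ≡ 153 mod 323]
  = (323/153)    [QR: 153 ≡ 1 mod 4, sign kept]
  = (17/153)    [323 ≡ 17 mod 153]
  = (153/17)    [QR: 17 ≡ 1 mod 4, sign kept]
  = (0/17)    [153 ≡ 0 mod 17]
  = 0    [numerator 0, gcd > 1]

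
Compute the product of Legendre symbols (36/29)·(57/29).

1

By multiplicativity, (36·57/29) = (36/29)·(57/29).
First factor (36/29):
Reduce the numerator: 36 ≡ 7 (mod 29), so (36/29) = (7/29).
29 ≡ 1 (mod 4), so quadratic reciprocity gives (7/29) = (29/7). Reduce: 29 ≡ 1 (mod 7). Now have (1/7).
(1/7) = 1. Collecting the sign factors: 1.
Second factor (57/29):
Reduce the numerator: 57 ≡ 28 (mod 29), so (57/29) = (28/29).
Factor out 2: 28 = 2^2·7. Since 29 ≡ 5 (mod 8), (2/29) = -1, and (2/29)^2 = +1. Now have (7/29).
29 ≡ 1 (mod 4), so quadratic reciprocity gives (7/29) = (29/7). Reduce: 29 ≡ 1 (mod 7). Now have (1/7).
(1/7) = 1. Collecting the sign factors: 1.
Product: (1)·(1) = 1.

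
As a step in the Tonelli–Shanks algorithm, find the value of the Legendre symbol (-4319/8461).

Reduce the numerator: -4319 ≡ 4142 (mod 8461), so (-4319/8461) = (4142/8461).
Factor out 2: 4142 = 2·2071. Since 8461 ≡ 5 (mod 8), (2/8461) = -1. Now have -(2071/8461).
8461 ≡ 1 (mod 4), so quadratic reciprocity gives (2071/8461) = (8461/2071). Reduce: 8461 ≡ 177 (mod 2071). Now have -(177/2071).
177 ≡ 1 (mod 4), so quadratic reciprocity gives (177/2071) = (2071/177). Reduce: 2071 ≡ 124 (mod 177). Now have -(124/177).
Factor out 2: 124 = 2^2·31. Since 177 ≡ 1 (mod 8), (2/177) = +1, and (2/177)^2 = +1. Now have -(31/177).
177 ≡ 1 (mod 4), so quadratic reciprocity gives (31/177) = (177/31). Reduce: 177 ≡ 22 (mod 31). Now have -(22/31).
Factor out 2: 22 = 2·11. Since 31 ≡ 7 (mod 8), (2/31) = +1. Now have -(11/31).
Both 11 ≡ 3 and 31 ≡ 3 (mod 4), so reciprocity gives (11/31) = -(31/11). Reduce: 31 ≡ 9 (mod 11). Now have (9/11).
9 ≡ 1 (mod 4), so quadratic reciprocity gives (9/11) = (11/9). Reduce: 11 ≡ 2 (mod 9). Now have (2/9).
Factor out 2: 2 = 2. Since 9 ≡ 1 (mod 8), (2/9) = +1. Now have (1/9).
(1/9) = 1. Collecting the sign factors: 1.

1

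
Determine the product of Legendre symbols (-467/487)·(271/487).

-1

By multiplicativity, (-467·271/487) = (-467/487)·(271/487).
First factor (-467/487):
Pull out -1: (-467/487) = (-1/487)·(467/487). Since 487 ≡ 3 (mod 4), (-1/487) = -1. Now have -(467/487).
Both 467 ≡ 3 and 487 ≡ 3 (mod 4), so reciprocity gives (467/487) = -(487/467). Reduce: 487 ≡ 20 (mod 467). Now have (20/467).
Factor out 2: 20 = 2^2·5. Since 467 ≡ 3 (mod 8), (2/467) = -1, and (2/467)^2 = +1. Now have (5/467).
5 ≡ 1 (mod 4), so quadratic reciprocity gives (5/467) = (467/5). Reduce: 467 ≡ 2 (mod 5). Now have (2/5).
Factor out 2: 2 = 2. Since 5 ≡ 5 (mod 8), (2/5) = -1. Now have -(1/5).
(1/5) = 1. Collecting the sign factors: -1.
Second factor (271/487):
Both 271 ≡ 3 and 487 ≡ 3 (mod 4), so reciprocity gives (271/487) = -(487/271). Reduce: 487 ≡ 216 (mod 271). Now have -(216/271).
Factor out 2: 216 = 2^3·27. Since 271 ≡ 7 (mod 8), (2/271) = +1, and (2/271)^3 = +1. Now have -(27/271).
Both 27 ≡ 3 and 271 ≡ 3 (mod 4), so reciprocity gives (27/271) = -(271/27). Reduce: 271 ≡ 1 (mod 27). Now have (1/27).
(1/27) = 1. Collecting the sign factors: 1.
Product: (-1)·(1) = -1.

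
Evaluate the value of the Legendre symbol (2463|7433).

7433 ≡ 1 (mod 4), so quadratic reciprocity gives (2463|7433) = (7433|2463). Reduce: 7433 ≡ 44 (mod 2463). Now have (44|2463).
Factor out 2: 44 = 2^2·11. Since 2463 ≡ 7 (mod 8), (2|2463) = +1, and (2|2463)^2 = +1. Now have (11|2463).
Both 11 ≡ 3 and 2463 ≡ 3 (mod 4), so reciprocity gives (11|2463) = -(2463|11). Reduce: 2463 ≡ 10 (mod 11). Now have -(10|11).
Factor out 2: 10 = 2·5. Since 11 ≡ 3 (mod 8), (2|11) = -1. Now have (5|11).
5 ≡ 1 (mod 4), so quadratic reciprocity gives (5|11) = (11|5). Reduce: 11 ≡ 1 (mod 5). Now have (1|5).
(1|5) = 1. Collecting the sign factors: 1.

1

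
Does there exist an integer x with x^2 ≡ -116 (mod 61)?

no

(-116|61)
  = (6|61)    [-116 ≡ 6 mod 61]
  = -(3|61)    [61 ≡ 5 mod 8 ⇒ (2|61) = -1]
  = -(61|3)    [QR: 61 ≡ 1 mod 4, sign kept]
  = -(1|3)    [61 ≡ 1 mod 3]
  = -1    [(1|3) = 1]
(-116|61) = -1, and 61 is prime, so -116 is not a quadratic residue mod 61.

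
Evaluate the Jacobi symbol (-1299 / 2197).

1

(-1299 / 2197)
  = (898 / 2197)    [-1299 ≡ 898 mod 2197]
  = -(449 / 2197)    [2197 ≡ 5 mod 8 ⇒ (2 / 2197) = -1]
  = -(2197 / 449)    [QR: 449 ≡ 1 mod 4, sign kept]
  = -(401 / 449)    [2197 ≡ 401 mod 449]
  = -(449 / 401)    [QR: 401 ≡ 1 mod 4, sign kept]
  = -(48 / 401)    [449 ≡ 48 mod 401]
  = -(3 / 401)    [401 ≡ 1 mod 8 ⇒ (2 / 401)^4 = +1]
  = -(401 / 3)    [QR: 401 ≡ 1 mod 4, sign kept]
  = -(2 / 3)    [401 ≡ 2 mod 3]
  = (1 / 3)    [3 ≡ 3 mod 8 ⇒ (2 / 3) = -1]
  = 1    [(1 / 3) = 1]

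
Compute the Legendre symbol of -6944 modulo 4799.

-1

(-6944|4799)
  = -(6944|4799)    [4799 ≡ 3 mod 4 ⇒ (-1|4799) = -1]
  = -(2145|4799)    [6944 ≡ 2145 mod 4799]
  = -(4799|2145)    [QR: 2145 ≡ 1 mod 4, sign kept]
  = -(509|2145)    [4799 ≡ 509 mod 2145]
  = -(2145|509)    [QR: 509 ≡ 1 mod 4, sign kept]
  = -(109|509)    [2145 ≡ 109 mod 509]
  = -(509|109)    [QR: 109 ≡ 1 mod 4, sign kept]
  = -(73|109)    [509 ≡ 73 mod 109]
  = -(109|73)    [QR: 73 ≡ 1 mod 4, sign kept]
  = -(36|73)    [109 ≡ 36 mod 73]
  = -(9|73)    [73 ≡ 1 mod 8 ⇒ (2|73)^2 = +1]
  = -(73|9)    [QR: 9 ≡ 1 mod 4, sign kept]
  = -(1|9)    [73 ≡ 1 mod 9]
  = -1    [(1|9) = 1]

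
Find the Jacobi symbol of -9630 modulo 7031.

(-9630 / 7031)
  = -(9630 / 7031)    [7031 ≡ 3 mod 4 ⇒ (-1 / 7031) = -1]
  = -(2599 / 7031)    [9630 ≡ 2599 mod 7031]
  = (7031 / 2599)    [QR: both ≡ 3 mod 4, sign flips]
  = (1833 / 2599)    [7031 ≡ 1833 mod 2599]
  = (2599 / 1833)    [QR: 1833 ≡ 1 mod 4, sign kept]
  = (766 / 1833)    [2599 ≡ 766 mod 1833]
  = (383 / 1833)    [1833 ≡ 1 mod 8 ⇒ (2 / 1833) = +1]
  = (1833 / 383)    [QR: 1833 ≡ 1 mod 4, sign kept]
  = (301 / 383)    [1833 ≡ 301 mod 383]
  = (383 / 301)    [QR: 301 ≡ 1 mod 4, sign kept]
  = (82 / 301)    [383 ≡ 82 mod 301]
  = -(41 / 301)    [301 ≡ 5 mod 8 ⇒ (2 / 301) = -1]
  = -(301 / 41)    [QR: 41 ≡ 1 mod 4, sign kept]
  = -(14 / 41)    [301 ≡ 14 mod 41]
  = -(7 / 41)    [41 ≡ 1 mod 8 ⇒ (2 / 41) = +1]
  = -(41 / 7)    [QR: 41 ≡ 1 mod 4, sign kept]
  = -(6 / 7)    [41 ≡ 6 mod 7]
  = -(3 / 7)    [7 ≡ 7 mod 8 ⇒ (2 / 7) = +1]
  = (7 / 3)    [QR: both ≡ 3 mod 4, sign flips]
  = (1 / 3)    [7 ≡ 1 mod 3]
  = 1    [(1 / 3) = 1]

1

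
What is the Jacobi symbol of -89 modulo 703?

-1

(-89|703)
  = -(89|703)    [703 ≡ 3 mod 4 ⇒ (-1|703) = -1]
  = -(703|89)    [QR: 89 ≡ 1 mod 4, sign kept]
  = -(80|89)    [703 ≡ 80 mod 89]
  = -(5|89)    [89 ≡ 1 mod 8 ⇒ (2|89)^4 = +1]
  = -(89|5)    [QR: 5 ≡ 1 mod 4, sign kept]
  = -(4|5)    [89 ≡ 4 mod 5]
  = -(1|5)    [5 ≡ 5 mod 8 ⇒ (2|5)^2 = +1]
  = -1    [(1|5) = 1]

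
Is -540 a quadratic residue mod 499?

yes

Reduce the numerator: -540 ≡ 458 (mod 499), so (-540/499) = (458/499).
Factor out 2: 458 = 2·229. Since 499 ≡ 3 (mod 8), (2/499) = -1. Now have -(229/499).
229 ≡ 1 (mod 4), so quadratic reciprocity gives (229/499) = (499/229). Reduce: 499 ≡ 41 (mod 229). Now have -(41/229).
41 ≡ 1 (mod 4), so quadratic reciprocity gives (41/229) = (229/41). Reduce: 229 ≡ 24 (mod 41). Now have -(24/41).
Factor out 2: 24 = 2^3·3. Since 41 ≡ 1 (mod 8), (2/41) = +1, and (2/41)^3 = +1. Now have -(3/41).
41 ≡ 1 (mod 4), so quadratic reciprocity gives (3/41) = (41/3). Reduce: 41 ≡ 2 (mod 3). Now have -(2/3).
Factor out 2: 2 = 2. Since 3 ≡ 3 (mod 8), (2/3) = -1. Now have (1/3).
(1/3) = 1. Collecting the sign factors: 1.
(-540/499) = 1, and 499 is prime, so -540 is a quadratic residue mod 499.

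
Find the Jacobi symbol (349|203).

-1

(349|203)
  = (146|203)    [349 ≡ 146 mod 203]
  = -(73|203)    [203 ≡ 3 mod 8 ⇒ (2|203) = -1]
  = -(203|73)    [QR: 73 ≡ 1 mod 4, sign kept]
  = -(57|73)    [203 ≡ 57 mod 73]
  = -(73|57)    [QR: 57 ≡ 1 mod 4, sign kept]
  = -(16|57)    [73 ≡ 16 mod 57]
  = -(1|57)    [57 ≡ 1 mod 8 ⇒ (2|57)^4 = +1]
  = -1    [(1|57) = 1]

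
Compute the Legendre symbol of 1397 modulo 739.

-1

Reduce the numerator: 1397 ≡ 658 (mod 739), so (1397/739) = (658/739).
Factor out 2: 658 = 2·329. Since 739 ≡ 3 (mod 8), (2/739) = -1. Now have -(329/739).
329 ≡ 1 (mod 4), so quadratic reciprocity gives (329/739) = (739/329). Reduce: 739 ≡ 81 (mod 329). Now have -(81/329).
81 ≡ 1 (mod 4), so quadratic reciprocity gives (81/329) = (329/81). Reduce: 329 ≡ 5 (mod 81). Now have -(5/81).
5 ≡ 1 (mod 4), so quadratic reciprocity gives (5/81) = (81/5). Reduce: 81 ≡ 1 (mod 5). Now have -(1/5).
(1/5) = 1. Collecting the sign factors: -1.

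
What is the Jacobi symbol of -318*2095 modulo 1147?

-1

By multiplicativity, (-318·2095/1147) = (-318/1147)·(2095/1147).
First factor (-318/1147):
Pull out -1: (-318/1147) = (-1/1147)·(318/1147). Since 1147 ≡ 3 (mod 4), (-1/1147) = -1. Now have -(318/1147).
Factor out 2: 318 = 2·159. Since 1147 ≡ 3 (mod 8), (2/1147) = -1. Now have (159/1147).
Both 159 ≡ 3 and 1147 ≡ 3 (mod 4), so reciprocity gives (159/1147) = -(1147/159). Reduce: 1147 ≡ 34 (mod 159). Now have -(34/159).
Factor out 2: 34 = 2·17. Since 159 ≡ 7 (mod 8), (2/159) = +1. Now have -(17/159).
17 ≡ 1 (mod 4), so quadratic reciprocity gives (17/159) = (159/17). Reduce: 159 ≡ 6 (mod 17). Now have -(6/17).
Factor out 2: 6 = 2·3. Since 17 ≡ 1 (mod 8), (2/17) = +1. Now have -(3/17).
17 ≡ 1 (mod 4), so quadratic reciprocity gives (3/17) = (17/3). Reduce: 17 ≡ 2 (mod 3). Now have -(2/3).
Factor out 2: 2 = 2. Since 3 ≡ 3 (mod 8), (2/3) = -1. Now have (1/3).
(1/3) = 1. Collecting the sign factors: 1.
Second factor (2095/1147):
Reduce the numerator: 2095 ≡ 948 (mod 1147), so (2095/1147) = (948/1147).
Factor out 2: 948 = 2^2·237. Since 1147 ≡ 3 (mod 8), (2/1147) = -1, and (2/1147)^2 = +1. Now have (237/1147).
237 ≡ 1 (mod 4), so quadratic reciprocity gives (237/1147) = (1147/237). Reduce: 1147 ≡ 199 (mod 237). Now have (199/237).
237 ≡ 1 (mod 4), so quadratic reciprocity gives (199/237) = (237/199). Reduce: 237 ≡ 38 (mod 199). Now have (38/199).
Factor out 2: 38 = 2·19. Since 199 ≡ 7 (mod 8), (2/199) = +1. Now have (19/199).
Both 19 ≡ 3 and 199 ≡ 3 (mod 4), so reciprocity gives (19/199) = -(199/19). Reduce: 199 ≡ 9 (mod 19). Now have -(9/19).
9 ≡ 1 (mod 4), so quadratic reciprocity gives (9/19) = (19/9). Reduce: 19 ≡ 1 (mod 9). Now have -(1/9).
(1/9) = 1. Collecting the sign factors: -1.
Product: (1)·(-1) = -1.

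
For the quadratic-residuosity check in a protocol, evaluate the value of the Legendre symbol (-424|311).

Reduce the numerator: -424 ≡ 198 (mod 311), so (-424|311) = (198|311).
Factor out 2: 198 = 2·99. Since 311 ≡ 7 (mod 8), (2|311) = +1. Now have (99|311).
Both 99 ≡ 3 and 311 ≡ 3 (mod 4), so reciprocity gives (99|311) = -(311|99). Reduce: 311 ≡ 14 (mod 99). Now have -(14|99).
Factor out 2: 14 = 2·7. Since 99 ≡ 3 (mod 8), (2|99) = -1. Now have (7|99).
Both 7 ≡ 3 and 99 ≡ 3 (mod 4), so reciprocity gives (7|99) = -(99|7). Reduce: 99 ≡ 1 (mod 7). Now have -(1|7).
(1|7) = 1. Collecting the sign factors: -1.

-1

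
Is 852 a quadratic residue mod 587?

(852|587)
  = (265|587)    [852 ≡ 265 mod 587]
  = (587|265)    [QR: 265 ≡ 1 mod 4, sign kept]
  = (57|265)    [587 ≡ 57 mod 265]
  = (265|57)    [QR: 57 ≡ 1 mod 4, sign kept]
  = (37|57)    [265 ≡ 37 mod 57]
  = (57|37)    [QR: 37 ≡ 1 mod 4, sign kept]
  = (20|37)    [57 ≡ 20 mod 37]
  = (5|37)    [37 ≡ 5 mod 8 ⇒ (2|37)^2 = +1]
  = (37|5)    [QR: 5 ≡ 1 mod 4, sign kept]
  = (2|5)    [37 ≡ 2 mod 5]
  = -(1|5)    [5 ≡ 5 mod 8 ⇒ (2|5) = -1]
  = -1    [(1|5) = 1]
The Legendre symbol is -1, so x^2 ≡ 852 (mod 587) has no solution.

no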